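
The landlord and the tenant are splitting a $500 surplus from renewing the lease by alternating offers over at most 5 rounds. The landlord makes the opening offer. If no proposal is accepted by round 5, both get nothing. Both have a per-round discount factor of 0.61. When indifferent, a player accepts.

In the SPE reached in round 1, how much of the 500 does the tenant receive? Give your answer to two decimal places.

Round 5 (the landlord proposes): rejection yields 0 for the tenant; the landlord offers 0 and keeps 500.
Round 4 (the tenant proposes): the landlord can get 500 next round, worth 0.61 × 500 = 305 now; the tenant offers that and keeps 195.
Round 3 (the landlord proposes): the tenant can get 195 next round, worth 0.61 × 195 = 118.95 now; the landlord offers that and keeps 381.05.
Round 2 (the tenant proposes): the landlord can get 381.05 next round, worth 0.61 × 381.05 = 232.4405 now; the tenant offers that and keeps 267.5595.
Round 1 (the landlord proposes): the tenant can get 267.5595 next round, worth 0.61 × 267.5595 = 163.211295 now; the landlord offers that and keeps 336.788705.

163.21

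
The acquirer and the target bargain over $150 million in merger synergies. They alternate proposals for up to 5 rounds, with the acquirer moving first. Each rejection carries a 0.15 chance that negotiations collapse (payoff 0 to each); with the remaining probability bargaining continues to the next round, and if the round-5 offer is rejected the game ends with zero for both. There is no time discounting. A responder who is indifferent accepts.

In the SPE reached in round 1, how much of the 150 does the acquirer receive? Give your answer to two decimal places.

117.06

Round 5 (the acquirer proposes): the target will accept anything ≥ 0, so the acquirer offers 0 and keeps 150.
Round 4 (the target proposes): rejecting gives the acquirer an expected 0.85 × 150 = 127.5. The target offers 127.5 and keeps 150 − 127.5 = 22.5.
Round 3 (the acquirer proposes): rejecting gives the target an expected 0.85 × 22.5 = 19.125, so the acquirer offers 19.125, keeping 130.875.
Round 2 (the target proposes): rejecting gives the acquirer an expected 0.85 × 130.875 = 111.24375. The target offers 111.24375 and keeps 150 − 111.24375 = 38.75625.
Round 1 (the acquirer proposes): rejecting gives the target an expected 0.85 × 38.75625 = 32.9428125, so the acquirer offers 32.9428125, keeping 117.0571875.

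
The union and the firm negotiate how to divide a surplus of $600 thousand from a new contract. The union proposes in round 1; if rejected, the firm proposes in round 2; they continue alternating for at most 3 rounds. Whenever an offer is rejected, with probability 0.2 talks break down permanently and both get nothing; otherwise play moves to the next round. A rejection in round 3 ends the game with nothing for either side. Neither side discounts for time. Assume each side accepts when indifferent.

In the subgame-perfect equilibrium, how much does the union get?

504

Round 3 (the union proposes): rejection yields 0 for the firm; the union offers 0 and keeps 600.
Round 2 (the firm proposes): rejecting gives the union an expected 0.8 × 600 = 480; the firm offers that and keeps 120.
Round 1 (the union proposes): rejecting gives the firm an expected 0.8 × 120 = 96, so the union offers 96, keeping 504.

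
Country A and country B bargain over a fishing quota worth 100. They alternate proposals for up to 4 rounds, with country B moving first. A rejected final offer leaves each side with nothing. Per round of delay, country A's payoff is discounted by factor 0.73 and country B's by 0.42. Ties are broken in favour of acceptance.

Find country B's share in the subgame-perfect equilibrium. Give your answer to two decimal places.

35.28

Round 4 (country A proposes): rejection yields 0 for country B; country A offers 0 and keeps 100.
Round 3 (country B proposes): country A can get 100 next round, worth 0.73 × 100 = 73 now. Country B offers 73 and keeps 100 − 73 = 27.
Round 2 (country A proposes): country B can get 27 next round, worth 0.42 × 27 = 11.34 now, so country A offers 11.34, keeping 88.66.
Round 1 (country B proposes): country A can get 88.66 next round, worth 0.73 × 88.66 = 64.7218 now, so country B offers 64.7218, keeping 35.2782.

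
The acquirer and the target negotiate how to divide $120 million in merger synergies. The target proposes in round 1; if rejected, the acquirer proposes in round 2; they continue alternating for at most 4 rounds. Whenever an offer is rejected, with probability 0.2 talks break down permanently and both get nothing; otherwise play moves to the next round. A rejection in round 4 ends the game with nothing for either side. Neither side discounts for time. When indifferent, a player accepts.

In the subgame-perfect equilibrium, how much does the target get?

39.36

By backward induction:
Round 4 (the acquirer proposes): rejection yields 0 for the target; the acquirer offers 0 and keeps 120.
Round 3 (the target proposes): rejecting gives the acquirer an expected 0.8 × 120 = 96. The target offers 96 and keeps 120 − 96 = 24.
Round 2 (the acquirer proposes): rejecting gives the target an expected 0.8 × 24 = 19.2; the acquirer offers that and keeps 100.8.
Round 1 (the target proposes): rejecting gives the acquirer an expected 0.8 × 100.8 = 80.64. The target offers 80.64 and keeps 120 − 80.64 = 39.36.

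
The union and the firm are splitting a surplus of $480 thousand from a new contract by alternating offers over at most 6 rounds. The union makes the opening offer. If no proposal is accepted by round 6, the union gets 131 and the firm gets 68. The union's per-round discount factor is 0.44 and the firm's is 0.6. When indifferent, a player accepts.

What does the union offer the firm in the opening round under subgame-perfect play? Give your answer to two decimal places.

218.45

Round 6 (the firm proposes): the union gets 131 if talks fail, so the firm offers 131 and keeps 349.
Round 5 (the union proposes): the firm can get 349 next round, worth 0.6 × 349 = 209.4 now, so the union offers 209.4, keeping 270.6.
Round 4 (the firm proposes): the union can get 270.6 next round, worth 0.44 × 270.6 = 119.064 now, so the firm offers 119.064, keeping 360.936.
Round 3 (the union proposes): the firm can get 360.936 next round, worth 0.6 × 360.936 = 216.5616 now, so the union offers 216.5616, keeping 263.4384.
Round 2 (the firm proposes): the union can get 263.4384 next round, worth 0.44 × 263.4384 = 115.912896 now; the firm offers that and keeps 364.087104.
Round 1 (the union proposes): the firm can get 364.087104 next round, worth 0.6 × 364.087104 = 218.4522624 now. The union offers 218.4522624 and keeps 480 − 218.4522624 = 261.5477376.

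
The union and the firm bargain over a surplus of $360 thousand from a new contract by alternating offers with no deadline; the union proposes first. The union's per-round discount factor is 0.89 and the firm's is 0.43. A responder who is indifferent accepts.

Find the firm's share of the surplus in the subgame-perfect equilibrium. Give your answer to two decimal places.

When the union proposes, the firm accepts any offer worth at least 0.43 times what the firm would get by proposing next round; and vice versa.
This gives x = 360 − 0.43y and y = 360 − 0.89x, where x and y are each side's share when it proposes.
Hence (1 − 0.43·0.89)x = 360(1 − 0.43), i.e. 0.6173·x = 205.2.
x ≈ 332.4154; the firm's share is 360 − x ≈ 27.5846.

27.58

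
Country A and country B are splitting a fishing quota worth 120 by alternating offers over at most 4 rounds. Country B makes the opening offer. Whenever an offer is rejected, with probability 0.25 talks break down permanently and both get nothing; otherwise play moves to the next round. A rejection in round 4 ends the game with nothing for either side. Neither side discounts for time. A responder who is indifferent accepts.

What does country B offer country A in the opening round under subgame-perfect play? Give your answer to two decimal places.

By backward induction:
Round 4 (country A proposes): country B will accept anything ≥ 0, so country A offers 0 and keeps 120.
Round 3 (country B proposes): rejecting gives country A an expected 0.75 × 120 = 90, so country B offers 90, keeping 30.
Round 2 (country A proposes): rejecting gives country B an expected 0.75 × 30 = 22.5, so country A offers 22.5, keeping 97.5.
Round 1 (country B proposes): rejecting gives country A an expected 0.75 × 97.5 = 73.125, so country B offers 73.125, keeping 46.875.

73.13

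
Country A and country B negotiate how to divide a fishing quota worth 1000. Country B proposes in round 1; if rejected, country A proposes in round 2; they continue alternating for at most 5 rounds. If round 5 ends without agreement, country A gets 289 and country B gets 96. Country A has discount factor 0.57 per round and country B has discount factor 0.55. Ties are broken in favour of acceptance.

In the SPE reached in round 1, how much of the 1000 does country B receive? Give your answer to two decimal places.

634.68

Round 5 (country B proposes): country A gets 289 if talks fail, so country B offers 289 and keeps 711.
Round 4 (country A proposes): country B can get 711 next round, worth 0.55 × 711 = 391.05 now, so country A offers 391.05, keeping 608.95.
Round 3 (country B proposes): country A can get 608.95 next round, worth 0.57 × 608.95 = 347.1015 now. Country B offers 347.1015 and keeps 1000 − 347.1015 = 652.8985.
Round 2 (country A proposes): country B can get 652.8985 next round, worth 0.55 × 652.8985 = 359.094175 now, so country A offers 359.094175, keeping 640.905825.
Round 1 (country B proposes): country A can get 640.905825 next round, worth 0.57 × 640.905825 = 365.31632025 now. Country B offers 365.31632025 and keeps 1000 − 365.31632025 = 634.68367975.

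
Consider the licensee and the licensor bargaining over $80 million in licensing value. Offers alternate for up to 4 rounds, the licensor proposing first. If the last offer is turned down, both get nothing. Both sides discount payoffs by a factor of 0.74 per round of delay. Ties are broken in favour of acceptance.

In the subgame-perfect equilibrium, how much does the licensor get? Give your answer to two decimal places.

Round 4 (the licensee proposes): rejection yields 0 for the licensor; the licensee offers 0 and keeps 80.
Round 3 (the licensor proposes): the licensee can get 80 next round, worth 0.74 × 80 = 59.2 now; the licensor offers that and keeps 20.8.
Round 2 (the licensee proposes): the licensor can get 20.8 next round, worth 0.74 × 20.8 = 15.392 now, so the licensee offers 15.392, keeping 64.608.
Round 1 (the licensor proposes): the licensee can get 64.608 next round, worth 0.74 × 64.608 = 47.80992 now, so the licensor offers 47.80992, keeping 32.19008.

32.19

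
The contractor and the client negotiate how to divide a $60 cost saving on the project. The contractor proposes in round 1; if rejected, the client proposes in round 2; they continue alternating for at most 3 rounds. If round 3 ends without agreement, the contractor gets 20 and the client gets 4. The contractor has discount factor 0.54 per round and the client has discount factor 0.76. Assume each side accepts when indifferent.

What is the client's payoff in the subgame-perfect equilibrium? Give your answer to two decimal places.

Round 3 (the contractor proposes): the client gets 4 if talks fail, so the contractor offers 4 and keeps 56.
Round 2 (the client proposes): the contractor can get 56 next round, worth 0.54 × 56 = 30.24 now. The client offers 30.24 and keeps 60 − 30.24 = 29.76.
Round 1 (the contractor proposes): the client can get 29.76 next round, worth 0.76 × 29.76 = 22.6176 now, so the contractor offers 22.6176, keeping 37.3824.

22.62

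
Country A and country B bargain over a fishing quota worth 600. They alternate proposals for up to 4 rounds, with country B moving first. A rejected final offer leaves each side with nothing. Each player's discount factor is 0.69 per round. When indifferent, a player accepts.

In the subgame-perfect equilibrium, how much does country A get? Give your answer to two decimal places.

325.45

Round 4 (country A proposes): country B will accept anything ≥ 0, so country A offers 0 and keeps 600.
Round 3 (country B proposes): country A can get 600 next round, worth 0.69 × 600 = 414 now; country B offers that and keeps 186.
Round 2 (country A proposes): country B can get 186 next round, worth 0.69 × 186 = 128.34 now. Country A offers 128.34 and keeps 600 − 128.34 = 471.66.
Round 1 (country B proposes): country A can get 471.66 next round, worth 0.69 × 471.66 = 325.4454 now, so country B offers 325.4454, keeping 274.5546.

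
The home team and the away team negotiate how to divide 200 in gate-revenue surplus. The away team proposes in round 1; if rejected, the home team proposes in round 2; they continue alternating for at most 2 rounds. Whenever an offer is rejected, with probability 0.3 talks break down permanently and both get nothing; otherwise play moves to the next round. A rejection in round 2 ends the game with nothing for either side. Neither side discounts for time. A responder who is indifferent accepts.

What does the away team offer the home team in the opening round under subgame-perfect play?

140

Round 2 (the home team proposes): rejection yields 0 for the away team; the home team offers 0 and keeps 200.
Round 1 (the away team proposes): rejecting gives the home team an expected 0.7 × 200 = 140. The away team offers 140 and keeps 200 − 140 = 60.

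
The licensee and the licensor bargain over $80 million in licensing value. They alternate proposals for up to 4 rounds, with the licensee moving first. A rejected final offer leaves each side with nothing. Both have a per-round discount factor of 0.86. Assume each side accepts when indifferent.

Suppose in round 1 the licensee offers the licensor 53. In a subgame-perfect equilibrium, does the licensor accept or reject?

Reject

Round 4 (the licensor proposes): rejection yields 0 for the licensee; the licensor offers 0 and keeps 80.
Round 3 (the licensee proposes): the licensor can get 80 next round, worth 0.86 × 80 = 68.8 now, so the licensee offers 68.8, keeping 11.2.
Round 2 (the licensor proposes): the licensee can get 11.2 next round, worth 0.86 × 11.2 = 9.632 now. The licensor offers 9.632 and keeps 80 − 9.632 = 70.368.
So by rejecting in round 1, the licensor gets 70.368 next round, worth 0.86 × 70.368 = 60.51648 now.
Offer 53 < 60.51648, so the licensor rejects.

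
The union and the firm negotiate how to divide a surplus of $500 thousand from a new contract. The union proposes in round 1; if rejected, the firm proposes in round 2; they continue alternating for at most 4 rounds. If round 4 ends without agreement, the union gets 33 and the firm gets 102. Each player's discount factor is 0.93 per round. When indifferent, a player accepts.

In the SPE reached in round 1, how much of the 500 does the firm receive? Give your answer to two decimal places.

Round 4 (the firm proposes): the union gets 33 if talks fail, so the firm offers 33 and keeps 467.
Round 3 (the union proposes): the firm can get 467 next round, worth 0.93 × 467 = 434.31 now; the union offers that and keeps 65.69.
Round 2 (the firm proposes): the union can get 65.69 next round, worth 0.93 × 65.69 = 61.0917 now. The firm offers 61.0917 and keeps 500 − 61.0917 = 438.9083.
Round 1 (the union proposes): the firm can get 438.9083 next round, worth 0.93 × 438.9083 = 408.184719 now; the union offers that and keeps 91.815281.

408.18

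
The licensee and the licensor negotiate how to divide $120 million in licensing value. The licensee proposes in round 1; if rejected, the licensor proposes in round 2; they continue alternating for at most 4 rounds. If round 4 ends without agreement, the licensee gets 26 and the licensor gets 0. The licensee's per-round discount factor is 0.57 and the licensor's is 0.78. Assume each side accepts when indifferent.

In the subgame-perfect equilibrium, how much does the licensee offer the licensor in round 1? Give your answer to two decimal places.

Round 4 (the licensor proposes): the licensee gets 26 if talks fail, so the licensor offers 26 and keeps 94.
Round 3 (the licensee proposes): the licensor can get 94 next round, worth 0.78 × 94 = 73.32 now, so the licensee offers 73.32, keeping 46.68.
Round 2 (the licensor proposes): the licensee can get 46.68 next round, worth 0.57 × 46.68 = 26.6076 now; the licensor offers that and keeps 93.3924.
Round 1 (the licensee proposes): the licensor can get 93.3924 next round, worth 0.78 × 93.3924 = 72.846072 now. The licensee offers 72.846072 and keeps 120 − 72.846072 = 47.153928.

72.85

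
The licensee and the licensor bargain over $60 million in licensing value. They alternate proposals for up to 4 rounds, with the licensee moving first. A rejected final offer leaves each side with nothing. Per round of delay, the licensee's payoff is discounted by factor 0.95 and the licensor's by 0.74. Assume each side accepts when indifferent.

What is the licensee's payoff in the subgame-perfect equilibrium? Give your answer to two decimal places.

Round 4 (the licensor proposes): the licensee will accept anything ≥ 0, so the licensor offers 0 and keeps 60.
Round 3 (the licensee proposes): the licensor can get 60 next round, worth 0.74 × 60 = 44.4 now; the licensee offers that and keeps 15.6.
Round 2 (the licensor proposes): the licensee can get 15.6 next round, worth 0.95 × 15.6 = 14.82 now; the licensor offers that and keeps 45.18.
Round 1 (the licensee proposes): the licensor can get 45.18 next round, worth 0.74 × 45.18 = 33.4332 now. The licensee offers 33.4332 and keeps 60 − 33.4332 = 26.5668.

26.57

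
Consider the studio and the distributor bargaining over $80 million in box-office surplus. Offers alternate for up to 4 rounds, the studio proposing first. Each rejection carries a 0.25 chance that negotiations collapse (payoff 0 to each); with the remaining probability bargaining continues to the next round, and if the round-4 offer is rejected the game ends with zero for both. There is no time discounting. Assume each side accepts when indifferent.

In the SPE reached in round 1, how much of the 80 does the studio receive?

31.25

By backward induction:
Round 4 (the distributor proposes): the studio will accept anything ≥ 0, so the distributor offers 0 and keeps 80.
Round 3 (the studio proposes): rejecting gives the distributor an expected 0.75 × 80 = 60. The studio offers 60 and keeps 80 − 60 = 20.
Round 2 (the distributor proposes): rejecting gives the studio an expected 0.75 × 20 = 15, so the distributor offers 15, keeping 65.
Round 1 (the studio proposes): rejecting gives the distributor an expected 0.75 × 65 = 48.75; the studio offers that and keeps 31.25.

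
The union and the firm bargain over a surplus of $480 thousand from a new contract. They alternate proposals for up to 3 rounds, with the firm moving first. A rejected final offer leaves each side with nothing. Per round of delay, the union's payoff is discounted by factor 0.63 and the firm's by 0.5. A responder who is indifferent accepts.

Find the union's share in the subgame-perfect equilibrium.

Round 3 (the firm proposes): the union will accept anything ≥ 0, so the firm offers 0 and keeps 480.
Round 2 (the union proposes): the firm can get 480 next round, worth 0.5 × 480 = 240 now, so the union offers 240, keeping 240.
Round 1 (the firm proposes): the union can get 240 next round, worth 0.63 × 240 = 151.2 now. The firm offers 151.2 and keeps 480 − 151.2 = 328.8.

151.2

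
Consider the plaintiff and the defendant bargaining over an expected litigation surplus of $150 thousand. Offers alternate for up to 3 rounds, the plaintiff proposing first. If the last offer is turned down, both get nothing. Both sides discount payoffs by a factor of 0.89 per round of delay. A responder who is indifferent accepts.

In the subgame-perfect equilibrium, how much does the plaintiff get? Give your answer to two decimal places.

135.32

By backward induction:
Round 3 (the plaintiff proposes): rejection yields 0 for the defendant; the plaintiff offers 0 and keeps 150.
Round 2 (the defendant proposes): the plaintiff can get 150 next round, worth 0.89 × 150 = 133.5 now; the defendant offers that and keeps 16.5.
Round 1 (the plaintiff proposes): the defendant can get 16.5 next round, worth 0.89 × 16.5 = 14.685 now; the plaintiff offers that and keeps 135.315.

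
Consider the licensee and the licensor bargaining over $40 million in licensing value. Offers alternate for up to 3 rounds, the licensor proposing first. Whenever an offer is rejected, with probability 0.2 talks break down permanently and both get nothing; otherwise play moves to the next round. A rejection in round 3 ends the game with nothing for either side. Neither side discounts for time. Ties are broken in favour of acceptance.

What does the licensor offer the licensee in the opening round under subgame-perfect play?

6.4

By backward induction:
Round 3 (the licensor proposes): rejection yields 0 for the licensee; the licensor offers 0 and keeps 40.
Round 2 (the licensee proposes): rejecting gives the licensor an expected 0.8 × 40 = 32. The licensee offers 32 and keeps 40 − 32 = 8.
Round 1 (the licensor proposes): rejecting gives the licensee an expected 0.8 × 8 = 6.4. The licensor offers 6.4 and keeps 40 − 6.4 = 33.6.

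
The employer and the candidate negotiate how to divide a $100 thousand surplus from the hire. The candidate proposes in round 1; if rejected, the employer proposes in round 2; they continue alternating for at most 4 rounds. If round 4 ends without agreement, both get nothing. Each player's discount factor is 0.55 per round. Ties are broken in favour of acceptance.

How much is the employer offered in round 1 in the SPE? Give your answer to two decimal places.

41.39

Round 4 (the employer proposes): rejection yields 0 for the candidate; the employer offers 0 and keeps 100.
Round 3 (the candidate proposes): the employer can get 100 next round, worth 0.55 × 100 = 55 now; the candidate offers that and keeps 45.
Round 2 (the employer proposes): the candidate can get 45 next round, worth 0.55 × 45 = 24.75 now. The employer offers 24.75 and keeps 100 − 24.75 = 75.25.
Round 1 (the candidate proposes): the employer can get 75.25 next round, worth 0.55 × 75.25 = 41.3875 now, so the candidate offers 41.3875, keeping 58.6125.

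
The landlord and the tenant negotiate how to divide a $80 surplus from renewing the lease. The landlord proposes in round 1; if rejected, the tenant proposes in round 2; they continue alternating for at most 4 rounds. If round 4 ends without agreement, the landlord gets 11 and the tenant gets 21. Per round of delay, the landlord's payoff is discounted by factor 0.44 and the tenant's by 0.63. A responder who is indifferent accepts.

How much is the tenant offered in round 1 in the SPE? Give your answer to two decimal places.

Round 4 (the tenant proposes): the landlord gets 11 if talks fail, so the tenant offers 11 and keeps 69.
Round 3 (the landlord proposes): the tenant can get 69 next round, worth 0.63 × 69 = 43.47 now. The landlord offers 43.47 and keeps 80 − 43.47 = 36.53.
Round 2 (the tenant proposes): the landlord can get 36.53 next round, worth 0.44 × 36.53 = 16.0732 now; the tenant offers that and keeps 63.9268.
Round 1 (the landlord proposes): the tenant can get 63.9268 next round, worth 0.63 × 63.9268 = 40.273884 now, so the landlord offers 40.273884, keeping 39.726116.

40.27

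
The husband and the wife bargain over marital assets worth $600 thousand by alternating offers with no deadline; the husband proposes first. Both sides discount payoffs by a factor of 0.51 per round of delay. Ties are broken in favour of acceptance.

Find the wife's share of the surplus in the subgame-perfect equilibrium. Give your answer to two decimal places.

202.65

In a stationary SPE each proposer offers the other exactly their discounted continuation value.
If the husband keeps x when proposing and the wife keeps y when proposing, then x = 600 − 0.51y and y = 600 − 0.51x.
Solving: x = 600(1 − 0.51) / (1 − 0.51·0.51) = 294 / 0.7399 ≈ 397.3510.
The wife gets 600 − 397.3510 ≈ 202.6490.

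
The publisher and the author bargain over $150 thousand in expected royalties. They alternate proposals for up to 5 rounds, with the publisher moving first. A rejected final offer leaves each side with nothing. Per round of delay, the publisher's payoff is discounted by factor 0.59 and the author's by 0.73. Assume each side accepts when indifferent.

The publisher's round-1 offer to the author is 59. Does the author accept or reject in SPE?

Work out the author's continuation value if the offer is rejected.
Round 5 (the publisher proposes): the author will accept anything ≥ 0, so the publisher offers 0 and keeps 150.
Round 4 (the author proposes): the publisher can get 150 next round, worth 0.59 × 150 = 88.5 now, so the author offers 88.5, keeping 61.5.
Round 3 (the publisher proposes): the author can get 61.5 next round, worth 0.73 × 61.5 = 44.895 now, so the publisher offers 44.895, keeping 105.105.
Round 2 (the author proposes): the publisher can get 105.105 next round, worth 0.59 × 105.105 = 62.01195 now; the author offers that and keeps 87.98805.
So by rejecting in round 1, the author gets 87.98805 next round, worth 0.73 × 87.98805 = 64.2312765 now.
Offer 59 < 64.2312765, so the author rejects.

Reject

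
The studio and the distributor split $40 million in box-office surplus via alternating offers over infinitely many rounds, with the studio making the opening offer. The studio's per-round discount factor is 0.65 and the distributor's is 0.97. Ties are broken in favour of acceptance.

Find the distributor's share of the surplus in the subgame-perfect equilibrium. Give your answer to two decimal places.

Let x be the studio's share when the studio proposes and y be the distributor's share when the distributor proposes.
The distributor accepts iff offered ≥ 0.97·y, so x = 40 − 0.97y. Symmetrically y = 40 − 0.65x.
Substituting: x = 40 − 0.97(40 − 0.65x), giving x(1 − 0.65·0.97) = 40(1 − 0.97).
So x = 40 × 0.03 / 0.3695 ≈ 3.2476, and the distributor receives 40 − x ≈ 36.7524.

36.75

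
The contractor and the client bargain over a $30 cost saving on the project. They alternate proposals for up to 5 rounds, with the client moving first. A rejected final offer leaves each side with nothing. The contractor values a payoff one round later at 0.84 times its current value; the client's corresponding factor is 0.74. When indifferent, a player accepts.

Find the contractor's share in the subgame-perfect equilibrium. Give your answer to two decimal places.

Round 5 (the client proposes): rejection yields 0 for the contractor; the client offers 0 and keeps 30.
Round 4 (the contractor proposes): the client can get 30 next round, worth 0.74 × 30 = 22.2 now; the contractor offers that and keeps 7.8.
Round 3 (the client proposes): the contractor can get 7.8 next round, worth 0.84 × 7.8 = 6.552 now, so the client offers 6.552, keeping 23.448.
Round 2 (the contractor proposes): the client can get 23.448 next round, worth 0.74 × 23.448 = 17.35152 now, so the contractor offers 17.35152, keeping 12.64848.
Round 1 (the client proposes): the contractor can get 12.64848 next round, worth 0.84 × 12.64848 = 10.6247232 now. The client offers 10.6247232 and keeps 30 − 10.6247232 = 19.3752768.

10.62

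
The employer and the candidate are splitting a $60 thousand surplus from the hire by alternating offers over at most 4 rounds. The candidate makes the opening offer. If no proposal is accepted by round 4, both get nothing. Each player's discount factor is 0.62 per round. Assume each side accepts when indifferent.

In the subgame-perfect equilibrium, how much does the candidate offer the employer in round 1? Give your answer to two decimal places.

Round 4 (the employer proposes): rejection yields 0 for the candidate; the employer offers 0 and keeps 60.
Round 3 (the candidate proposes): the employer can get 60 next round, worth 0.62 × 60 = 37.2 now, so the candidate offers 37.2, keeping 22.8.
Round 2 (the employer proposes): the candidate can get 22.8 next round, worth 0.62 × 22.8 = 14.136 now, so the employer offers 14.136, keeping 45.864.
Round 1 (the candidate proposes): the employer can get 45.864 next round, worth 0.62 × 45.864 = 28.43568 now, so the candidate offers 28.43568, keeping 31.56432.

28.44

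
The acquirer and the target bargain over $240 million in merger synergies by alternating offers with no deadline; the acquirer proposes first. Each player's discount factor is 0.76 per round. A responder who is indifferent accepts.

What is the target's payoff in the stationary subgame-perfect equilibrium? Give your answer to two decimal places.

When the acquirer proposes, the target accepts any offer worth at least 0.76 times what the target would get by proposing next round; and vice versa.
This gives x = 240 − 0.76y and y = 240 − 0.76x, where x and y are each side's share when it proposes.
Hence (1 − 0.76·0.76)x = 240(1 − 0.76), i.e. 0.4224·x = 57.6.
x ≈ 136.3636; the target's share is 240 − x ≈ 103.6364.

103.64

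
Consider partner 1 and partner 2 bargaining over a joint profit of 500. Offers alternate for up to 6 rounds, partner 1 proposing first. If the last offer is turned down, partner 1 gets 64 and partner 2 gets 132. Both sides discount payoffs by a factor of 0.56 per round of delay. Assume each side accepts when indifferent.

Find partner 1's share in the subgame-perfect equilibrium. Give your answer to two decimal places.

314.15

Round 6 (partner 2 proposes): partner 1 gets 64 if talks fail, so partner 2 offers 64 and keeps 436.
Round 5 (partner 1 proposes): partner 2 can get 436 next round, worth 0.56 × 436 = 244.16 now; partner 1 offers that and keeps 255.84.
Round 4 (partner 2 proposes): partner 1 can get 255.84 next round, worth 0.56 × 255.84 = 143.2704 now, so partner 2 offers 143.2704, keeping 356.7296.
Round 3 (partner 1 proposes): partner 2 can get 356.7296 next round, worth 0.56 × 356.7296 = 199.768576 now, so partner 1 offers 199.768576, keeping 300.231424.
Round 2 (partner 2 proposes): partner 1 can get 300.231424 next round, worth 0.56 × 300.231424 = 168.12959744 now; partner 2 offers that and keeps 331.87040256.
Round 1 (partner 1 proposes): partner 2 can get 331.87040256 next round, worth 0.56 × 331.87040256 = 185.8474254336 now; partner 1 offers that and keeps 314.1525745664.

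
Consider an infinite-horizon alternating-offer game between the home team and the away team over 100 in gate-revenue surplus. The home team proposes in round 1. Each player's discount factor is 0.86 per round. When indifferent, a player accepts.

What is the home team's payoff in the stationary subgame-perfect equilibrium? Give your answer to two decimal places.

53.76

When the home team proposes, the away team accepts any offer worth at least 0.86 times what the away team would get by proposing next round; and vice versa.
This gives x = 100 − 0.86y and y = 100 − 0.86x, where x and y are each side's share when it proposes.
Hence (1 − 0.86·0.86)x = 100(1 − 0.86), i.e. 0.2604·x = 14.
x ≈ 53.7634; the away team's share is 100 − x ≈ 46.2366.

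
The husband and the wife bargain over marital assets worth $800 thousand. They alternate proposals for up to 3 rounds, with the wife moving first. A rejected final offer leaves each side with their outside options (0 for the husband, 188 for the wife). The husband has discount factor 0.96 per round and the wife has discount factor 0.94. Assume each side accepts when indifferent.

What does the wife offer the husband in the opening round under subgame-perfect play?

Round 3 (the wife proposes): the husband will accept anything ≥ 0, so the wife offers 0 and keeps 800.
Round 2 (the husband proposes): the wife can get 800 next round, worth 0.94 × 800 = 752 now. The husband offers 752 and keeps 800 − 752 = 48.
Round 1 (the wife proposes): the husband can get 48 next round, worth 0.96 × 48 = 46.08 now. The wife offers 46.08 and keeps 800 − 46.08 = 753.92.

46.08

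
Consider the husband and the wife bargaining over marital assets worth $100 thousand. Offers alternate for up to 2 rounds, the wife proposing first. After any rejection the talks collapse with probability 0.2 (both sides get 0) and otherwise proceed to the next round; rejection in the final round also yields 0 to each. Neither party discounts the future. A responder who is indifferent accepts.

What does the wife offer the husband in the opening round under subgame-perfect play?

Round 2 (the husband proposes): rejection yields 0 for the wife; the husband offers 0 and keeps 100.
Round 1 (the wife proposes): rejecting gives the husband an expected 0.8 × 100 = 80, so the wife offers 80, keeping 20.

80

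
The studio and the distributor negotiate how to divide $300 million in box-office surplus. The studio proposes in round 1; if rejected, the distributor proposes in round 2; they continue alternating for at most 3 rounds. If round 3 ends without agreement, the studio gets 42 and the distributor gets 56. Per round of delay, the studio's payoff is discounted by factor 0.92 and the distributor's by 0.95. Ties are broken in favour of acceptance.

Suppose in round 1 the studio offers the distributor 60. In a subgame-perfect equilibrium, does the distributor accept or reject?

Reject

Round 3 (the studio proposes): the distributor gets 56 if talks fail, so the studio offers 56 and keeps 244.
Round 2 (the distributor proposes): the studio can get 244 next round, worth 0.92 × 244 = 224.48 now, so the distributor offers 224.48, keeping 75.52.
So by rejecting in round 1, the distributor gets 75.52 next round, worth 0.95 × 75.52 = 71.744 now.
Offer 60 < 71.744, so the distributor rejects.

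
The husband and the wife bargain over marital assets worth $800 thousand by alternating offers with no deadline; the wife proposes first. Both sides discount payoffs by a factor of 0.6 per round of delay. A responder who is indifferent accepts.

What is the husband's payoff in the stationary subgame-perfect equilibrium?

Let x be the wife's share when the wife proposes and y be the husband's share when the husband proposes.
The husband accepts iff offered ≥ 0.6·y, so x = 800 − 0.6y. Symmetrically y = 800 − 0.6x.
Substituting: x = 800 − 0.6(800 − 0.6x), giving x(1 − 0.6·0.6) = 800(1 − 0.6).
So x = 800 × 0.4 / 0.64 = 500, and the husband receives 800 − x = 300.

300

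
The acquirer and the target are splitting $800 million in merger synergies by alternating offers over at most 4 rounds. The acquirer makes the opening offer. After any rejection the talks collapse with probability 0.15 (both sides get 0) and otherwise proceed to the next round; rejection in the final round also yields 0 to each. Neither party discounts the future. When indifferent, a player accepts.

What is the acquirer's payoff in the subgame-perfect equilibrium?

206.7

Round 4 (the target proposes): rejection yields 0 for the acquirer; the target offers 0 and keeps 800.
Round 3 (the acquirer proposes): rejecting gives the target an expected 0.85 × 800 = 680. The acquirer offers 680 and keeps 800 − 680 = 120.
Round 2 (the target proposes): rejecting gives the acquirer an expected 0.85 × 120 = 102, so the target offers 102, keeping 698.
Round 1 (the acquirer proposes): rejecting gives the target an expected 0.85 × 698 = 593.3; the acquirer offers that and keeps 206.7.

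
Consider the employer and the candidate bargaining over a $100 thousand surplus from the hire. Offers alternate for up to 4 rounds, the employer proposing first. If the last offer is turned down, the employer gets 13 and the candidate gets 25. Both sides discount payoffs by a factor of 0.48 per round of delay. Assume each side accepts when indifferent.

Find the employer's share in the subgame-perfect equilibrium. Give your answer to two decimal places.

65.42

Work backward from the last round.
Round 4 (the candidate proposes): the employer gets 13 if talks fail, so the candidate offers 13 and keeps 87.
Round 3 (the employer proposes): the candidate can get 87 next round, worth 0.48 × 87 = 41.76 now, so the employer offers 41.76, keeping 58.24.
Round 2 (the candidate proposes): the employer can get 58.24 next round, worth 0.48 × 58.24 = 27.9552 now; the candidate offers that and keeps 72.0448.
Round 1 (the employer proposes): the candidate can get 72.0448 next round, worth 0.48 × 72.0448 = 34.581504 now; the employer offers that and keeps 65.418496.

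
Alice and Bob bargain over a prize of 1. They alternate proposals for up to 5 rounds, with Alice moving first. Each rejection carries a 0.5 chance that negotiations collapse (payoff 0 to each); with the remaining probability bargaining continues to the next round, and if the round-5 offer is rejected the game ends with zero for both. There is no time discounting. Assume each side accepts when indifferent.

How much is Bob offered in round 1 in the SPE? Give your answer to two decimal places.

Round 5 (Alice proposes): Bob will accept anything ≥ 0, so Alice offers 0 and keeps 1.
Round 4 (Bob proposes): rejecting gives Alice an expected 0.5 × 1 = 0.5, so Bob offers 0.5, keeping 0.5.
Round 3 (Alice proposes): rejecting gives Bob an expected 0.5 × 0.5 = 0.25; Alice offers that and keeps 0.75.
Round 2 (Bob proposes): rejecting gives Alice an expected 0.5 × 0.75 = 0.375; Bob offers that and keeps 0.625.
Round 1 (Alice proposes): rejecting gives Bob an expected 0.5 × 0.625 = 0.3125. Alice offers 0.3125 and keeps 1 − 0.3125 = 0.6875.

0.31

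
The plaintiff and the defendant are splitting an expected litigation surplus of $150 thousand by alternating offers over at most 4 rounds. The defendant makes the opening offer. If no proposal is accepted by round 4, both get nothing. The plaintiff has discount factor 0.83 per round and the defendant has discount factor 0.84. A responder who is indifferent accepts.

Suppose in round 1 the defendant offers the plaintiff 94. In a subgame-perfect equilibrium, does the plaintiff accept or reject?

Reject

Work out the plaintiff's continuation value if the offer is rejected.
Round 4 (the plaintiff proposes): rejection yields 0 for the defendant; the plaintiff offers 0 and keeps 150.
Round 3 (the defendant proposes): the plaintiff can get 150 next round, worth 0.83 × 150 = 124.5 now, so the defendant offers 124.5, keeping 25.5.
Round 2 (the plaintiff proposes): the defendant can get 25.5 next round, worth 0.84 × 25.5 = 21.42 now. The plaintiff offers 21.42 and keeps 150 − 21.42 = 128.58.
So by rejecting in round 1, the plaintiff gets 128.58 next round, worth 0.83 × 128.58 = 106.7214 now.
Offer 94 < 106.7214, so the plaintiff rejects.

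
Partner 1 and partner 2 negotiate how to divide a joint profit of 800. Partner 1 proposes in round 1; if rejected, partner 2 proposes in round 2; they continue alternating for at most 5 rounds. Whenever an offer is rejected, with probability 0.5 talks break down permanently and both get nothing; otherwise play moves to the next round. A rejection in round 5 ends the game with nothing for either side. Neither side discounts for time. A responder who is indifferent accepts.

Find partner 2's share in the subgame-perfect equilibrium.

250

By backward induction:
Round 5 (partner 1 proposes): rejection yields 0 for partner 2; partner 1 offers 0 and keeps 800.
Round 4 (partner 2 proposes): rejecting gives partner 1 an expected 0.5 × 800 = 400; partner 2 offers that and keeps 400.
Round 3 (partner 1 proposes): rejecting gives partner 2 an expected 0.5 × 400 = 200; partner 1 offers that and keeps 600.
Round 2 (partner 2 proposes): rejecting gives partner 1 an expected 0.5 × 600 = 300, so partner 2 offers 300, keeping 500.
Round 1 (partner 1 proposes): rejecting gives partner 2 an expected 0.5 × 500 = 250; partner 1 offers that and keeps 550.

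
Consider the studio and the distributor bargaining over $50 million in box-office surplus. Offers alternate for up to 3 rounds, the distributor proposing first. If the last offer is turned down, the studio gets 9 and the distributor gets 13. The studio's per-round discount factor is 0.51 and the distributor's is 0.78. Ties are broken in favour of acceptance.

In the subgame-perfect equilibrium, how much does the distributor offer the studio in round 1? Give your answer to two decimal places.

Round 3 (the distributor proposes): the studio gets 9 if talks fail, so the distributor offers 9 and keeps 41.
Round 2 (the studio proposes): the distributor can get 41 next round, worth 0.78 × 41 = 31.98 now; the studio offers that and keeps 18.02.
Round 1 (the distributor proposes): the studio can get 18.02 next round, worth 0.51 × 18.02 = 9.1902 now, so the distributor offers 9.1902, keeping 40.8098.

9.19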